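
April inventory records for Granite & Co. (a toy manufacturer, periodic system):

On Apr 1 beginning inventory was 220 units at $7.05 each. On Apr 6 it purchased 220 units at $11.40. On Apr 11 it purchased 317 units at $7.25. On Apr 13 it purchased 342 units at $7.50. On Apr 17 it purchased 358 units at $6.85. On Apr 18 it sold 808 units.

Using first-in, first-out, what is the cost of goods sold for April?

COGS = $6,739.75

Apr 18, 808 sold [FIFO — oldest first]: 220 @ $7.05 + 220 @ $11.40 + 317 @ $7.25 + 51 @ $7.50 = $6,739.75
Ending inventory: 291 @ $7.50 + 358 @ $6.85 = $4,634.80
Check: goods available $11,374.55 = COGS $6,739.75 + ending $4,634.80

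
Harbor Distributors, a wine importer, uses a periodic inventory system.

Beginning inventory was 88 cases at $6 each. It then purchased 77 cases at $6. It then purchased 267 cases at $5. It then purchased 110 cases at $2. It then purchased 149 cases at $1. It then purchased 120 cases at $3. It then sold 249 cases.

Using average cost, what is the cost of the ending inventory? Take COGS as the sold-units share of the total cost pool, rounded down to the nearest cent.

Sale 1, sell 249: 249/811 × $3,054.00 → $937.66
Ending inventory (cost pool remaining) = $2,116.34

Ending inventory = $2,116.34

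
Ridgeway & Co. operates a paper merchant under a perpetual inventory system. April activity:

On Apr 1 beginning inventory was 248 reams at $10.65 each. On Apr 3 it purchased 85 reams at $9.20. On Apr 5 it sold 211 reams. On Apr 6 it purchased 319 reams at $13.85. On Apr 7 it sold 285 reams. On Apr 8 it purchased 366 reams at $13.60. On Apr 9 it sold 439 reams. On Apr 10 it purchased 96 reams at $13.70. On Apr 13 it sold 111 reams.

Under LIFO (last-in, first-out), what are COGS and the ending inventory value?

COGS = $13,409.95; ending inventory = $724.20

Apr 5, 211 sold [LIFO — newest first]: 85 @ $9.20 + 126 @ $10.65 = $2,123.90
Apr 7, 285 sold [LIFO — newest first]: 285 @ $13.85 = $3,947.25
Apr 9, 439 sold [LIFO — newest first]: 366 @ $13.60 + 34 @ $13.85 + 39 @ $10.65 = $5,863.85
Apr 13, 111 sold [LIFO — newest first]: 96 @ $13.70 + 15 @ $10.65 = $1,474.95
Total COGS = $2,123.90 + $3,947.25 + $5,863.85 + $1,474.95 = $13,409.95
Ending inventory: 68 @ $10.65 = $724.20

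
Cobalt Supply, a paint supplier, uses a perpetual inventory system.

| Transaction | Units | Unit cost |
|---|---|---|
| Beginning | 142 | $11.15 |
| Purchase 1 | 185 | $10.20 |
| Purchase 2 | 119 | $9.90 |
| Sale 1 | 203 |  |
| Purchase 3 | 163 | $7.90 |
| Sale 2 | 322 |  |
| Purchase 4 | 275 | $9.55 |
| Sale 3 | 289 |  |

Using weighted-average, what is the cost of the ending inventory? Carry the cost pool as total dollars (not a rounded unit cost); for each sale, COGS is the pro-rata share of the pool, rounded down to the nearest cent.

Ending inventory = $666.21

After Beginning: 142 on hand, pool $1,583.30 (≈ $11.1500 each)
After Purchase 1: 327 on hand, pool $3,470.30 (≈ $10.6125 each)
After Purchase 2: 446 on hand, pool $4,648.40 (≈ $10.4224 each)
Sale 1, sell 203: 203/446 × $4,648.40 → $2,115.75
After Purchase 3: 406 on hand, pool $3,820.35 (≈ $9.4097 each)
Sale 2, sell 322: 322/406 × $3,820.35 → $3,029.93
After Purchase 4: 359 on hand, pool $3,416.67 (≈ $9.5172 each)
Sale 3, sell 289: 289/359 × $3,416.67 → $2,750.46
Total COGS = $2,115.75 + $3,029.93 + $2,750.46 = $7,896.14
Ending inventory (cost pool remaining) = $666.21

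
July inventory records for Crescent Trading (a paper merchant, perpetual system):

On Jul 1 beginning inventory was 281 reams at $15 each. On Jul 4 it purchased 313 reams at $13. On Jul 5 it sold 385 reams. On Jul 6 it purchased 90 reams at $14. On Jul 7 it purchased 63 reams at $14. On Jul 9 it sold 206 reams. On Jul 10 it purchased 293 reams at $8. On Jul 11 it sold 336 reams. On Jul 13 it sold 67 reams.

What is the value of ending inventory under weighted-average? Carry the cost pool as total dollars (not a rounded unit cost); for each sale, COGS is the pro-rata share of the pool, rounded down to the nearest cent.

Ending inventory = $463.40

After Jul 1: 281 on hand, pool $4,215.00 (≈ $15.0000 each)
After Jul 4: 594 on hand, pool $8,284.00 (≈ $13.9461 each)
Jul 5, sell 385: 385/594 × $8,284.00 → $5,369.25
After Jul 6: 299 on hand, pool $4,174.75 (≈ $13.9624 each)
After Jul 7: 362 on hand, pool $5,056.75 (≈ $13.9689 each)
Jul 9, sell 206: 206/362 × $5,056.75 → $2,877.59
After Jul 10: 449 on hand, pool $4,523.16 (≈ $10.0739 each)
Jul 11, sell 336: 336/449 × $4,523.16 → $3,384.81
Jul 13, sell 67: 67/113 × $1,138.35 → $674.95
Total COGS = $5,369.25 + $2,877.59 + $3,384.81 + $674.95 = $12,306.60
Ending inventory (cost pool remaining) = $463.40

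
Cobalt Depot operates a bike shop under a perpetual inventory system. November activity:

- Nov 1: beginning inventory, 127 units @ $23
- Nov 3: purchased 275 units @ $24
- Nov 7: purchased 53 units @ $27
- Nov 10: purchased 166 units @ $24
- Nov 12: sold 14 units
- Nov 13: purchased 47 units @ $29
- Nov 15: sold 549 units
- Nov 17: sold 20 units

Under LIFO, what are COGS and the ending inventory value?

COGS = $14,344; ending inventory = $1,955

Nov 12, 14 sold [LIFO — newest first]: 14 @ $24 = $336
Nov 15, 549 sold [LIFO — newest first]: 47 @ $29 + 152 @ $24 + 53 @ $27 + 275 @ $24 + 22 @ $23 = $13,548
Nov 17, 20 sold [LIFO — newest first]: 20 @ $23 = $460
Total COGS = $336 + $13,548 + $460 = $14,344
Ending inventory: 85 @ $23 = $1,955
Check: goods available $16,299 = COGS $14,344 + ending $1,955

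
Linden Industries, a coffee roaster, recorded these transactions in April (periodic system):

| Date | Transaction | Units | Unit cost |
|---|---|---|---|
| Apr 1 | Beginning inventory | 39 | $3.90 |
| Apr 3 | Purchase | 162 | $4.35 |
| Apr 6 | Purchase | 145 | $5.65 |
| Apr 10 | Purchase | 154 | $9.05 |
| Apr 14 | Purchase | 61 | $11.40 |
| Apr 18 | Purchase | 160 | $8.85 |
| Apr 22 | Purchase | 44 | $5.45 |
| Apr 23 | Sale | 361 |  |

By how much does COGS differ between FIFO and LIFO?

$1,408.20

FIFO COGS: 39 @ $3.90 + 162 @ $4.35 + 145 @ $5.65 + 15 @ $9.05 = $1,811.80
LIFO COGS: 44 @ $5.45 + 160 @ $8.85 + 61 @ $11.40 + 96 @ $9.05 = $3,220.00
Difference = |$1,811.80 − $3,220.00| = $1,408.20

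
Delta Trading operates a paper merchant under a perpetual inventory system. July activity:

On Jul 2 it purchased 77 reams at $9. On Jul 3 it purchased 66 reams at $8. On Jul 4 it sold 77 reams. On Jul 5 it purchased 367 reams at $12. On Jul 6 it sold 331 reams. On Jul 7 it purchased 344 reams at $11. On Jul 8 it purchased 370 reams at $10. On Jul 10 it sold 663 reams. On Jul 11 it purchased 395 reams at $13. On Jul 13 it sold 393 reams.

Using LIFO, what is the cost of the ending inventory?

Ending inventory = $1,613

Jul 4, 77 sold [LIFO — newest first]: 66 @ $8 + 11 @ $9 = $627
Jul 6, 331 sold [LIFO — newest first]: 331 @ $12 = $3,972
Jul 10, 663 sold [LIFO — newest first]: 370 @ $10 + 293 @ $11 = $6,923
Jul 13, 393 sold [LIFO — newest first]: 393 @ $13 = $5,109
Total COGS = $627 + $3,972 + $6,923 + $5,109 = $16,631
Ending inventory: 66 @ $9 + 36 @ $12 + 51 @ $11 + 2 @ $13 = $1,613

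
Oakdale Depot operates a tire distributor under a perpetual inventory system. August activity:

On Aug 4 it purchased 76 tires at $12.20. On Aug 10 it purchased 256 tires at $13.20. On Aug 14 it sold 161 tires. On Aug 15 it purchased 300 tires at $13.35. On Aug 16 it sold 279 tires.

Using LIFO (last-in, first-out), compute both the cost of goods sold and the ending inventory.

COGS = $5,849.85; ending inventory = $2,461.55

Aug 14, 161 sold [LIFO — newest first]: 161 @ $13.20 = $2,125.20
Aug 16, 279 sold [LIFO — newest first]: 279 @ $13.35 = $3,724.65
Total COGS = $2,125.20 + $3,724.65 = $5,849.85
Ending inventory: 76 @ $12.20 + 95 @ $13.20 + 21 @ $13.35 = $2,461.55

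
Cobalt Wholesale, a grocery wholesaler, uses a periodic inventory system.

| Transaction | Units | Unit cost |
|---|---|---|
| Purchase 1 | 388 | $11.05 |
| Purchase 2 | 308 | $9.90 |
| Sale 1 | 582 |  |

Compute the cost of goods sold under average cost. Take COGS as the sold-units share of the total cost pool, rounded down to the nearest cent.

Sale 1, sell 582: 582/696 × $7,336.60 → $6,134.91
Ending inventory (cost pool remaining) = $1,201.69
Check: goods available $7,336.60 = COGS $6,134.91 + ending $1,201.69

COGS = $6,134.91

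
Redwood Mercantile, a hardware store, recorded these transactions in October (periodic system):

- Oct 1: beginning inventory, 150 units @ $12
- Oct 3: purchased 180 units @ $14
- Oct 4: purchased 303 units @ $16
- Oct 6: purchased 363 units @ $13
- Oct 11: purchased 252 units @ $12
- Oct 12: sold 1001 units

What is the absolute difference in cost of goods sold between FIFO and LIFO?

FIFO COGS: 150 @ $12 + 180 @ $14 + 303 @ $16 + 363 @ $13 + 5 @ $12 = $13,947
LIFO COGS: 252 @ $12 + 363 @ $13 + 303 @ $16 + 83 @ $14 = $13,753
Difference = |$13,947 − $13,753| = $194

$194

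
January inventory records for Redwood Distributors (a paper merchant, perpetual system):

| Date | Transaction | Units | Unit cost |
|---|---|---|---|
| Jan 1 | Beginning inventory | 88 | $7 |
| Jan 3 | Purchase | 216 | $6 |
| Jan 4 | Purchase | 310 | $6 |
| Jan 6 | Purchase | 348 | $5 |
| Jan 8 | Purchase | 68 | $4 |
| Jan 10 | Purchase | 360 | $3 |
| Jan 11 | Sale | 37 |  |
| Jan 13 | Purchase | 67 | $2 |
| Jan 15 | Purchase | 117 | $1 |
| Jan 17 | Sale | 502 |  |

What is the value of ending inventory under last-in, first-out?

Jan 11, 37 sold [LIFO — newest first]: 37 @ $3 = $111
Jan 17, 502 sold [LIFO — newest first]: 117 @ $1 + 67 @ $2 + 318 @ $3 = $1,205
Total COGS = $111 + $1,205 = $1,316
Ending inventory: 88 @ $7 + 216 @ $6 + 310 @ $6 + 348 @ $5 + 68 @ $4 + 5 @ $3 = $5,799
Check: goods available $7,115 = COGS $1,316 + ending $5,799

Ending inventory = $5,799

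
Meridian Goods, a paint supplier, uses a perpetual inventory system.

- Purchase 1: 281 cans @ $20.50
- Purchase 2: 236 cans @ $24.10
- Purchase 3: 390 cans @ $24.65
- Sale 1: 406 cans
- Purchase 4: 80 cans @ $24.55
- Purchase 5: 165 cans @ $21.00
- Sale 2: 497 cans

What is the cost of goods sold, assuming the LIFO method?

Sale 1 (406) [LIFO — newest first]: 390 @ $24.65 + 16 @ $24.10 = $9,999.10
Sale 2 (497) [LIFO — newest first]: 165 @ $21.00 + 80 @ $24.55 + 220 @ $24.10 + 32 @ $20.50 = $11,387.00
Total COGS = $9,999.10 + $11,387.00 = $21,386.10
Ending inventory: 249 @ $20.50 = $5,104.50
Check: goods available $26,490.60 = COGS $21,386.10 + ending $5,104.50

COGS = $21,386.10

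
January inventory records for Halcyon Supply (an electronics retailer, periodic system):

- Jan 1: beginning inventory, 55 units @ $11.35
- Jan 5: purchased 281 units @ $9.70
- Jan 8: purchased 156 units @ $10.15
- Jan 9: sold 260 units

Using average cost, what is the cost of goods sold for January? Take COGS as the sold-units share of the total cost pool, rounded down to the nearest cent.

Jan 9, sell 260: 260/492 × $4,933.35 → $2,607.05
Ending inventory (cost pool remaining) = $2,326.30

COGS = $2,607.05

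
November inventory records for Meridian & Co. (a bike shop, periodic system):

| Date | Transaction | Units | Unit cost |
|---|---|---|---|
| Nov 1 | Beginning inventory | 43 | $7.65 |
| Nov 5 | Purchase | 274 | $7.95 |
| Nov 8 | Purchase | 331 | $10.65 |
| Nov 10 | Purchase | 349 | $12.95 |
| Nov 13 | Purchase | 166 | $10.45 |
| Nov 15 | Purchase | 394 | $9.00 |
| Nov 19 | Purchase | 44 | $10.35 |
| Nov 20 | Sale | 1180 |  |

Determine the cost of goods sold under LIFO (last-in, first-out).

Nov 20, 1180 sold [LIFO — newest first]: 44 @ $10.35 + 394 @ $9.00 + 166 @ $10.45 + 349 @ $12.95 + 227 @ $10.65 = $12,673.20
Ending inventory: 43 @ $7.65 + 274 @ $7.95 + 104 @ $10.65 = $3,614.85

COGS = $12,673.20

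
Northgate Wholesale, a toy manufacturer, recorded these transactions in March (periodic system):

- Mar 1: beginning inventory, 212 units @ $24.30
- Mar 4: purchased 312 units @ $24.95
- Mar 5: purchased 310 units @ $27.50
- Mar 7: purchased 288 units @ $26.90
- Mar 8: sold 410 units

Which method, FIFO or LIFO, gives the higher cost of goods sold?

LIFO

FIFO COGS: 212 @ $24.30 + 198 @ $24.95 = $10,091.70
LIFO COGS: 288 @ $26.90 + 122 @ $27.50 = $11,102.20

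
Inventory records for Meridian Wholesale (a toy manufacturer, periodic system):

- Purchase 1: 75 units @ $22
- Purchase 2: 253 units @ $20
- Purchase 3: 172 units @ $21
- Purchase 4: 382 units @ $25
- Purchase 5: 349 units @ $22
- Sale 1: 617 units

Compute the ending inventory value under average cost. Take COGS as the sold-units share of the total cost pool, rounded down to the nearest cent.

Ending inventory = $13,741.43

Sale 1, sell 617: 617/1231 × $27,550.00 → $13,808.57
Ending inventory (cost pool remaining) = $13,741.43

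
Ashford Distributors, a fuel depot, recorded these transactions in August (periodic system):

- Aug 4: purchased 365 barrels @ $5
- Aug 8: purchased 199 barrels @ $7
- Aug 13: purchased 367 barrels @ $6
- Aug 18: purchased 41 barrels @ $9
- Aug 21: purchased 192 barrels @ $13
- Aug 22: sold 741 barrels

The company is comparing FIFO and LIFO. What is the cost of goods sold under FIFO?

FIFO COGS: 365 @ $5 + 199 @ $7 + 177 @ $6 = $4,280
LIFO COGS: 192 @ $13 + 41 @ $9 + 367 @ $6 + 141 @ $7 = $6,054

COGS = $4,280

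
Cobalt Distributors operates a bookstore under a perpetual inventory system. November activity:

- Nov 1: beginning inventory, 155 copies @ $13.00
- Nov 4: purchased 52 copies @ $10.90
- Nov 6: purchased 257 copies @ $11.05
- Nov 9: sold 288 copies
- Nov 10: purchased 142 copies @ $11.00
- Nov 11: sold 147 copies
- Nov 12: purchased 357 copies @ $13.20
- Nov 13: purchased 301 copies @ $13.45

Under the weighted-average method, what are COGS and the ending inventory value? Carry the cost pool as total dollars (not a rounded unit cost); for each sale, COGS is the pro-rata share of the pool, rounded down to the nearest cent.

After Nov 1: 155 on hand, pool $2,015.00 (≈ $13.0000 each)
After Nov 4: 207 on hand, pool $2,581.80 (≈ $12.4725 each)
After Nov 6: 464 on hand, pool $5,421.65 (≈ $11.6846 each)
Nov 9, sell 288: 288/464 × $5,421.65 → $3,365.16
After Nov 10: 318 on hand, pool $3,618.49 (≈ $11.3789 each)
Nov 11, sell 147: 147/318 × $3,618.49 → $1,672.69
After Nov 12: 528 on hand, pool $6,658.20 (≈ $12.6102 each)
After Nov 13: 829 on hand, pool $10,706.65 (≈ $12.9151 each)
Total COGS = $3,365.16 + $1,672.69 = $5,037.85
Ending inventory (cost pool remaining) = $10,706.65

COGS = $5,037.85; ending inventory = $10,706.65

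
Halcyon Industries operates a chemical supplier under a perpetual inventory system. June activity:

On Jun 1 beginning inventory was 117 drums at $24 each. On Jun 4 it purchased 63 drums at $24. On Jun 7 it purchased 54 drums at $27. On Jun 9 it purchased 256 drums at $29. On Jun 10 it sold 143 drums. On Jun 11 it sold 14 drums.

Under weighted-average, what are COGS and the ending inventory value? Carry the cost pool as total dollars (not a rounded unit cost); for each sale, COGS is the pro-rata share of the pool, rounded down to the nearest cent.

After Jun 1: 117 on hand, pool $2,808.00 (≈ $24.0000 each)
After Jun 4: 180 on hand, pool $4,320.00 (≈ $24.0000 each)
After Jun 7: 234 on hand, pool $5,778.00 (≈ $24.6923 each)
After Jun 9: 490 on hand, pool $13,202.00 (≈ $26.9429 each)
Jun 10, sell 143: 143/490 × $13,202.00 → $3,852.82
Jun 11, sell 14: 14/347 × $9,349.18 → $377.20
Total COGS = $3,852.82 + $377.20 = $4,230.02
Ending inventory (cost pool remaining) = $8,971.98

COGS = $4,230.02; ending inventory = $8,971.98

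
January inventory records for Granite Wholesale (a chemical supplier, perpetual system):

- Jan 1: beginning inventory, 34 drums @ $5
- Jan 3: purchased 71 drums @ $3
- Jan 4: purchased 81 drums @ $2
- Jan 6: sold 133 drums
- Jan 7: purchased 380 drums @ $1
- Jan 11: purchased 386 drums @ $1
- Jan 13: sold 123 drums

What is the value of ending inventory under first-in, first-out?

Ending inventory = $696

Jan 6, 133 sold [FIFO — oldest first]: 34 @ $5 + 71 @ $3 + 28 @ $2 = $439
Jan 13, 123 sold [FIFO — oldest first]: 53 @ $2 + 70 @ $1 = $176
Total COGS = $439 + $176 = $615
Ending inventory: 310 @ $1 + 386 @ $1 = $696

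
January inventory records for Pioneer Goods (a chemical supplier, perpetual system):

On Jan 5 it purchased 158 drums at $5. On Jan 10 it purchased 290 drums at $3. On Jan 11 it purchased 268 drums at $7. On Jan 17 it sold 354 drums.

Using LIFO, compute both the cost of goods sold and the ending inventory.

COGS = $2,134; ending inventory = $1,402

Jan 17, 354 sold [LIFO — newest first]: 268 @ $7 + 86 @ $3 = $2,134
Ending inventory: 158 @ $5 + 204 @ $3 = $1,402
Check: goods available $3,536 = COGS $2,134 + ending $1,402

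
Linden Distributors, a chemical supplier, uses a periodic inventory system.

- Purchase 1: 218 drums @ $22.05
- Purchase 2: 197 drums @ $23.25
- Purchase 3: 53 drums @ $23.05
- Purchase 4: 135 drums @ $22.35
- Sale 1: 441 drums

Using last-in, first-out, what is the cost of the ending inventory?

Sale 1 (441) [LIFO — newest first]: 135 @ $22.35 + 53 @ $23.05 + 197 @ $23.25 + 56 @ $22.05 = $10,053.95
Ending inventory: 162 @ $22.05 = $3,572.10
Check: goods available $13,626.05 = COGS $10,053.95 + ending $3,572.10

Ending inventory = $3,572.10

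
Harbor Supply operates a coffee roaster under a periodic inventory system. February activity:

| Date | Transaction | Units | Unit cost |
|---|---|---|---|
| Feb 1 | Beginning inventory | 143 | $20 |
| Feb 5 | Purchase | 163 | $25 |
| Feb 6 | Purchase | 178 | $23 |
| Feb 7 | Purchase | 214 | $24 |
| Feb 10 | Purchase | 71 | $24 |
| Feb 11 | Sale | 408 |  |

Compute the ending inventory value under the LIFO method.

Ending inventory = $8,200

Feb 11, 408 sold [LIFO — newest first]: 71 @ $24 + 214 @ $24 + 123 @ $23 = $9,669
Ending inventory: 143 @ $20 + 163 @ $25 + 55 @ $23 = $8,200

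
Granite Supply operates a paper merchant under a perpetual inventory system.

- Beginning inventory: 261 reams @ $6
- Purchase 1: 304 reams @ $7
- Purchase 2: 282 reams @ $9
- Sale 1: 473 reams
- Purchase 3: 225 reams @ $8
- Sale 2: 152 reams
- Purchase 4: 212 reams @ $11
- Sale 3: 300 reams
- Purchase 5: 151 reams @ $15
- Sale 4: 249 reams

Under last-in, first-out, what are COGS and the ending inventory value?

COGS = $11,063; ending inventory = $1,566

Sale 1 (473) [LIFO — newest first]: 282 @ $9 + 191 @ $7 = $3,875
Sale 2 (152) [LIFO — newest first]: 152 @ $8 = $1,216
Sale 3 (300) [LIFO — newest first]: 212 @ $11 + 73 @ $8 + 15 @ $7 = $3,021
Sale 4 (249) [LIFO — newest first]: 151 @ $15 + 98 @ $7 = $2,951
Total COGS = $3,875 + $1,216 + $3,021 + $2,951 = $11,063
Ending inventory: 261 @ $6 = $1,566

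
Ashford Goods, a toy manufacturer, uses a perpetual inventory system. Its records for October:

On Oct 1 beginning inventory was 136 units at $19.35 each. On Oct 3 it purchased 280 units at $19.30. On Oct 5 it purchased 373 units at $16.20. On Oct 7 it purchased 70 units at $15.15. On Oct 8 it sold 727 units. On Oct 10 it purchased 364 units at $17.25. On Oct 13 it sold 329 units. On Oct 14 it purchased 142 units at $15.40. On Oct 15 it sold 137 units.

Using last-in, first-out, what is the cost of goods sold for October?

Oct 8, 727 sold [LIFO — newest first]: 70 @ $15.15 + 373 @ $16.20 + 280 @ $19.30 + 4 @ $19.35 = $12,584.50
Oct 13, 329 sold [LIFO — newest first]: 329 @ $17.25 = $5,675.25
Oct 15, 137 sold [LIFO — newest first]: 137 @ $15.40 = $2,109.80
Total COGS = $12,584.50 + $5,675.25 + $2,109.80 = $20,369.55
Ending inventory: 132 @ $19.35 + 35 @ $17.25 + 5 @ $15.40 = $3,234.95

COGS = $20,369.55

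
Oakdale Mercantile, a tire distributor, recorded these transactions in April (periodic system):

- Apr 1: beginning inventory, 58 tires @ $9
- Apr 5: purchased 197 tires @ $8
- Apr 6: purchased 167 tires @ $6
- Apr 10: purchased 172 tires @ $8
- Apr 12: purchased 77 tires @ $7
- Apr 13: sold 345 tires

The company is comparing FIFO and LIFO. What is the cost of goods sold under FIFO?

COGS = $2,638

FIFO COGS: 58 @ $9 + 197 @ $8 + 90 @ $6 = $2,638
LIFO COGS: 77 @ $7 + 172 @ $8 + 96 @ $6 = $2,491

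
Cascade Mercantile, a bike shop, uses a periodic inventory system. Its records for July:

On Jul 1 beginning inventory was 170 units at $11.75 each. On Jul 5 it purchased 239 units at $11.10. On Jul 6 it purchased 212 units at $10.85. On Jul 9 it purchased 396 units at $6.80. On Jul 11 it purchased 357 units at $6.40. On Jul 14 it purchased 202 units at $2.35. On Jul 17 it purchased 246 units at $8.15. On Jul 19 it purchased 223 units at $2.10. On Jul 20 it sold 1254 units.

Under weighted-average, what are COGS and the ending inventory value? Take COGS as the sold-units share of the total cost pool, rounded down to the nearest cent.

Jul 20, sell 1254: 1254/2045 × $14,876.10 → $9,122.06
Ending inventory (cost pool remaining) = $5,754.04
Check: goods available $14,876.10 = COGS $9,122.06 + ending $5,754.04

COGS = $9,122.06; ending inventory = $5,754.04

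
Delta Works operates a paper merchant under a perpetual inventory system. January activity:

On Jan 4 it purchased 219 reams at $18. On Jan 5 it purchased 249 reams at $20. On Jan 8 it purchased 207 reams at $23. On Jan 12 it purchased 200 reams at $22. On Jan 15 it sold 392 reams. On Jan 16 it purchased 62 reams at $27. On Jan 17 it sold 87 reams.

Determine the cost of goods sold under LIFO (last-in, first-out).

COGS = $11,035

Jan 15, 392 sold [LIFO — newest first]: 200 @ $22 + 192 @ $23 = $8,816
Jan 17, 87 sold [LIFO — newest first]: 62 @ $27 + 15 @ $23 + 10 @ $20 = $2,219
Total COGS = $8,816 + $2,219 = $11,035
Ending inventory: 219 @ $18 + 239 @ $20 = $8,722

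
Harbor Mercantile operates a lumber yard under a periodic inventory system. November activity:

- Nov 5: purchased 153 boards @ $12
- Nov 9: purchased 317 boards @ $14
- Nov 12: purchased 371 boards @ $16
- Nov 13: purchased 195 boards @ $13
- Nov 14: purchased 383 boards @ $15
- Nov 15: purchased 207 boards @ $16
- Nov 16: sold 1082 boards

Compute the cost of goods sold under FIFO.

COGS = $15,435

Nov 16, 1082 sold [FIFO — oldest first]: 153 @ $12 + 317 @ $14 + 371 @ $16 + 195 @ $13 + 46 @ $15 = $15,435
Ending inventory: 337 @ $15 + 207 @ $16 = $8,367
Check: goods available $23,802 = COGS $15,435 + ending $8,367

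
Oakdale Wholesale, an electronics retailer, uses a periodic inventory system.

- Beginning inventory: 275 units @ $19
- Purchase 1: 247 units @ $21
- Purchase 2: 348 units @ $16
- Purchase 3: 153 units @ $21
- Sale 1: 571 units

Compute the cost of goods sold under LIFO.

COGS = $10,251

Sale 1 (571) [LIFO — newest first]: 153 @ $21 + 348 @ $16 + 70 @ $21 = $10,251
Ending inventory: 275 @ $19 + 177 @ $21 = $8,942
Check: goods available $19,193 = COGS $10,251 + ending $8,942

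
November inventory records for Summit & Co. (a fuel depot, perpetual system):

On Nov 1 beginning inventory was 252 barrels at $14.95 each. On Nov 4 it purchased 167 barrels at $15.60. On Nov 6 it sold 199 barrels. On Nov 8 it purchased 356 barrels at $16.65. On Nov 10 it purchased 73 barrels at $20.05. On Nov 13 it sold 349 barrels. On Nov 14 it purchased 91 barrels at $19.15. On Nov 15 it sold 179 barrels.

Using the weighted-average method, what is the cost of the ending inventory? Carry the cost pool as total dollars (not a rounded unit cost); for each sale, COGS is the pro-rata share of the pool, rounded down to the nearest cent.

After Nov 1: 252 on hand, pool $3,767.40 (≈ $14.9500 each)
After Nov 4: 419 on hand, pool $6,372.60 (≈ $15.2091 each)
Nov 6, sell 199: 199/419 × $6,372.60 → $3,026.60
After Nov 8: 576 on hand, pool $9,273.40 (≈ $16.0997 each)
After Nov 10: 649 on hand, pool $10,737.05 (≈ $16.5440 each)
Nov 13, sell 349: 349/649 × $10,737.05 → $5,773.85
After Nov 14: 391 on hand, pool $6,705.85 (≈ $17.1505 each)
Nov 15, sell 179: 179/391 × $6,705.85 → $3,069.94
Total COGS = $3,026.60 + $5,773.85 + $3,069.94 = $11,870.39
Ending inventory (cost pool remaining) = $3,635.91

Ending inventory = $3,635.91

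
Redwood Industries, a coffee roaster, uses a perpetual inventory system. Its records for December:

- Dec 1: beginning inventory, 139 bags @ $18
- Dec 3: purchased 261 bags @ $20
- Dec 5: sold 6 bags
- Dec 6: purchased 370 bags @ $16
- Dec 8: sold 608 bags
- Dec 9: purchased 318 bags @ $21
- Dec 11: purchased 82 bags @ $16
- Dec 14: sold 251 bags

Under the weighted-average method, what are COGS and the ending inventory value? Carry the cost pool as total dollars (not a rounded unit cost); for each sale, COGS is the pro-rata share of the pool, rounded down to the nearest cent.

COGS = $15,733.93; ending inventory = $5,898.07

After Dec 1: 139 on hand, pool $2,502.00 (≈ $18.0000 each)
After Dec 3: 400 on hand, pool $7,722.00 (≈ $19.3050 each)
Dec 5, sell 6: 6/400 × $7,722.00 → $115.83
After Dec 6: 764 on hand, pool $13,526.17 (≈ $17.7044 each)
Dec 8, sell 608: 608/764 × $13,526.17 → $10,764.28
After Dec 9: 474 on hand, pool $9,439.89 (≈ $19.9154 each)
After Dec 11: 556 on hand, pool $10,751.89 (≈ $19.3379 each)
Dec 14, sell 251: 251/556 × $10,751.89 → $4,853.82
Total COGS = $115.83 + $10,764.28 + $4,853.82 = $15,733.93
Ending inventory (cost pool remaining) = $5,898.07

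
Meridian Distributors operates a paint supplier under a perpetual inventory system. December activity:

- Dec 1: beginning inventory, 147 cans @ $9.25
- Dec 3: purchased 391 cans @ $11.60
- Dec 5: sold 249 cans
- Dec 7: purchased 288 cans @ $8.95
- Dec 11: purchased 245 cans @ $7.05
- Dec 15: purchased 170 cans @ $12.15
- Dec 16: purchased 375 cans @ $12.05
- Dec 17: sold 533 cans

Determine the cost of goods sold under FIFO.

Dec 5, 249 sold [FIFO — oldest first]: 147 @ $9.25 + 102 @ $11.60 = $2,542.95
Dec 17, 533 sold [FIFO — oldest first]: 289 @ $11.60 + 244 @ $8.95 = $5,536.20
Total COGS = $2,542.95 + $5,536.20 = $8,079.15
Ending inventory: 44 @ $8.95 + 245 @ $7.05 + 170 @ $12.15 + 375 @ $12.05 = $8,705.30
Check: goods available $16,784.45 = COGS $8,079.15 + ending $8,705.30

COGS = $8,079.15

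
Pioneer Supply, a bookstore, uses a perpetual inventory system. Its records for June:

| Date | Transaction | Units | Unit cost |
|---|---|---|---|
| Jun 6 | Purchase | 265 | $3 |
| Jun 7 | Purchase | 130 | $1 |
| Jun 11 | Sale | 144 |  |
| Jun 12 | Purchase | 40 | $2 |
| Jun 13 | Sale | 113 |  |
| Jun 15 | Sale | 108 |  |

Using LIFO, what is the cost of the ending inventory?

Jun 11, 144 sold [LIFO — newest first]: 130 @ $1 + 14 @ $3 = $172
Jun 13, 113 sold [LIFO — newest first]: 40 @ $2 + 73 @ $3 = $299
Jun 15, 108 sold [LIFO — newest first]: 108 @ $3 = $324
Total COGS = $172 + $299 + $324 = $795
Ending inventory: 70 @ $3 = $210
Check: goods available $1,005 = COGS $795 + ending $210

Ending inventory = $210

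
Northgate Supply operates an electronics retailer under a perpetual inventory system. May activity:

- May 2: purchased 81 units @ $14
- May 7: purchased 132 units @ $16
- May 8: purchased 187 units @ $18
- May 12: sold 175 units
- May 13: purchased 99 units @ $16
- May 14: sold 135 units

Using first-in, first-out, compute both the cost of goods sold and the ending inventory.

May 12, 175 sold [FIFO — oldest first]: 81 @ $14 + 94 @ $16 = $2,638
May 14, 135 sold [FIFO — oldest first]: 38 @ $16 + 97 @ $18 = $2,354
Total COGS = $2,638 + $2,354 = $4,992
Ending inventory: 90 @ $18 + 99 @ $16 = $3,204

COGS = $4,992; ending inventory = $3,204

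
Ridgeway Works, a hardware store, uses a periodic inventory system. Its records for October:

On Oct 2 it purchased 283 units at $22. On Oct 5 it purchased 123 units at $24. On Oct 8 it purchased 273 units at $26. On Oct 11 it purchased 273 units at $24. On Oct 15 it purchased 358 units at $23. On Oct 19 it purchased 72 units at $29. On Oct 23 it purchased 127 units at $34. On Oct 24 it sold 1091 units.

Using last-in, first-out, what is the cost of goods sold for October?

COGS = $27,978

Oct 24, 1091 sold [LIFO — newest first]: 127 @ $34 + 72 @ $29 + 358 @ $23 + 273 @ $24 + 261 @ $26 = $27,978
Ending inventory: 283 @ $22 + 123 @ $24 + 12 @ $26 = $9,490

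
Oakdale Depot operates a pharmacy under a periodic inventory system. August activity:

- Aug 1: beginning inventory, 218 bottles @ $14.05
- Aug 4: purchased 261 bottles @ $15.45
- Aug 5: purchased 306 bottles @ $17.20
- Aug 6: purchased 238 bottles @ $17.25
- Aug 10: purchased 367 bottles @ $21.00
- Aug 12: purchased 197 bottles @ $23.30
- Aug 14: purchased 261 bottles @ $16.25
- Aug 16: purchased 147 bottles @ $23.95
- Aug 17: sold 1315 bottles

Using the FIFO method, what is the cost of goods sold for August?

COGS = $22,596.05

Aug 17, 1315 sold [FIFO — oldest first]: 218 @ $14.05 + 261 @ $15.45 + 306 @ $17.20 + 238 @ $17.25 + 292 @ $21.00 = $22,596.05
Ending inventory: 75 @ $21.00 + 197 @ $23.30 + 261 @ $16.25 + 147 @ $23.95 = $13,927.00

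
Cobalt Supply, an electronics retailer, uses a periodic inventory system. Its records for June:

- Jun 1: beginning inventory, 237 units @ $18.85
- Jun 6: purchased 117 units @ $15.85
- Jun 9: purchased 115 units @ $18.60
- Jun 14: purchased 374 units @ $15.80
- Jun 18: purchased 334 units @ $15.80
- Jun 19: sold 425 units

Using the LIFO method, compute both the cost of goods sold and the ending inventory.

COGS = $6,715.00; ending inventory = $12,932.30

Jun 19, 425 sold [LIFO — newest first]: 334 @ $15.80 + 91 @ $15.80 = $6,715.00
Ending inventory: 237 @ $18.85 + 117 @ $15.85 + 115 @ $18.60 + 283 @ $15.80 = $12,932.30
Check: goods available $19,647.30 = COGS $6,715.00 + ending $12,932.30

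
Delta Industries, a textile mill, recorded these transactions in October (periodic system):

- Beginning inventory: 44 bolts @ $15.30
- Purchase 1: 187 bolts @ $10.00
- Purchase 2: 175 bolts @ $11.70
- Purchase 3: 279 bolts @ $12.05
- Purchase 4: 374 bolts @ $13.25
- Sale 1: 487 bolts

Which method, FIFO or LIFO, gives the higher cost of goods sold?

FIFO COGS: 44 @ $15.30 + 187 @ $10.00 + 175 @ $11.70 + 81 @ $12.05 = $5,566.75
LIFO COGS: 374 @ $13.25 + 113 @ $12.05 = $6,317.15

LIFO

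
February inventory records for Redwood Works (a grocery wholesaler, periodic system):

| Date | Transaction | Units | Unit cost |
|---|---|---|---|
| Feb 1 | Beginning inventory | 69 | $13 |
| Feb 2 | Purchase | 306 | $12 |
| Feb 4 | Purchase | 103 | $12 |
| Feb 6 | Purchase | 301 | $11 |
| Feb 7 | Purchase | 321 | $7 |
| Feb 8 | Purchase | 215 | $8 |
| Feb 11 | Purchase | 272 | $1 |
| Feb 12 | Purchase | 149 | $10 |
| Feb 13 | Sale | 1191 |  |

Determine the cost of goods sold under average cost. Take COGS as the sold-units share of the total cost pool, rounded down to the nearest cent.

Feb 13, sell 1191: 1191/1736 × $14,845.00 → $10,184.55
Ending inventory (cost pool remaining) = $4,660.45
Check: goods available $14,845.00 = COGS $10,184.55 + ending $4,660.45

COGS = $10,184.55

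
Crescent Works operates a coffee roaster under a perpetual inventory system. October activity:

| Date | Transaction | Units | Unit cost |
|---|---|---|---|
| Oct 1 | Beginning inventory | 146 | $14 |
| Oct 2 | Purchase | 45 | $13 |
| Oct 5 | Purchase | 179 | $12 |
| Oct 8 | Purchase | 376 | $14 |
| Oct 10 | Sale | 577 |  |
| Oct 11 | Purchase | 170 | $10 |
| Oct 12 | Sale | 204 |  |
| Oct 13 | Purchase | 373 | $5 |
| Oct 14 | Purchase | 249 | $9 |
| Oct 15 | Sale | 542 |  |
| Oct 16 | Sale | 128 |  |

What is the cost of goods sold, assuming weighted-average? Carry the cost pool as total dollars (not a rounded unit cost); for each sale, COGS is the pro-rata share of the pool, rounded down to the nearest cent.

After Oct 1: 146 on hand, pool $2,044.00 (≈ $14.0000 each)
After Oct 2: 191 on hand, pool $2,629.00 (≈ $13.7644 each)
After Oct 5: 370 on hand, pool $4,777.00 (≈ $12.9108 each)
After Oct 8: 746 on hand, pool $10,041.00 (≈ $13.4598 each)
Oct 10, sell 577: 577/746 × $10,041.00 → $7,766.29
After Oct 11: 339 on hand, pool $3,974.71 (≈ $11.7248 each)
Oct 12, sell 204: 204/339 × $3,974.71 → $2,391.86
After Oct 13: 508 on hand, pool $3,447.85 (≈ $6.7871 each)
After Oct 14: 757 on hand, pool $5,688.85 (≈ $7.5150 each)
Oct 15, sell 542: 542/757 × $5,688.85 → $4,073.12
Oct 16, sell 128: 128/215 × $1,615.73 → $961.92
Total COGS = $7,766.29 + $2,391.86 + $4,073.12 + $961.92 = $15,193.19
Ending inventory (cost pool remaining) = $653.81
Check: goods available $15,847.00 = COGS $15,193.19 + ending $653.81

COGS = $15,193.19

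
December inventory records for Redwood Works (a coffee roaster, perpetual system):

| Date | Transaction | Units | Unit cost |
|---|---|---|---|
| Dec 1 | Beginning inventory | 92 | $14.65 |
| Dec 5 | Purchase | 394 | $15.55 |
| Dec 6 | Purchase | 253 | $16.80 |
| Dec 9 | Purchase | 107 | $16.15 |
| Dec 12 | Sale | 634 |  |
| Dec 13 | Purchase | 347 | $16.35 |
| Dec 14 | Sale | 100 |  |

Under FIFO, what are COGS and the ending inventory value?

Dec 12, 634 sold [FIFO — oldest first]: 92 @ $14.65 + 394 @ $15.55 + 148 @ $16.80 = $9,960.90
Dec 14, 100 sold [FIFO — oldest first]: 100 @ $16.80 = $1,680.00
Total COGS = $9,960.90 + $1,680.00 = $11,640.90
Ending inventory: 5 @ $16.80 + 107 @ $16.15 + 347 @ $16.35 = $7,485.50

COGS = $11,640.90; ending inventory = $7,485.50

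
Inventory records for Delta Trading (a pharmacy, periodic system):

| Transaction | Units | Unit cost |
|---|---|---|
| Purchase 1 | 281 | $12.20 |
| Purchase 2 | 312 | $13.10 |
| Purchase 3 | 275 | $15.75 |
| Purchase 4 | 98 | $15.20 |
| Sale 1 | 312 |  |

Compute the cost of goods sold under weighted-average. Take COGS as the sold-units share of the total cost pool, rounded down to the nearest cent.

COGS = $4,307.36

Sale 1, sell 312: 312/966 × $13,336.25 → $4,307.36
Ending inventory (cost pool remaining) = $9,028.89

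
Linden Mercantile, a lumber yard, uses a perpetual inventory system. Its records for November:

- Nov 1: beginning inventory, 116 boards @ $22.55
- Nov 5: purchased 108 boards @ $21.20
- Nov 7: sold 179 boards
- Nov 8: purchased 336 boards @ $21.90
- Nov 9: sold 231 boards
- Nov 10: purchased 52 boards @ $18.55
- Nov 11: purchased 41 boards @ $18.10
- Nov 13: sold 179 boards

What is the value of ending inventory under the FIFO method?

Ending inventory = $1,168.75

Nov 7, 179 sold [FIFO — oldest first]: 116 @ $22.55 + 63 @ $21.20 = $3,951.40
Nov 9, 231 sold [FIFO — oldest first]: 45 @ $21.20 + 186 @ $21.90 = $5,027.40
Nov 13, 179 sold [FIFO — oldest first]: 150 @ $21.90 + 29 @ $18.55 = $3,822.95
Total COGS = $3,951.40 + $5,027.40 + $3,822.95 = $12,801.75
Ending inventory: 23 @ $18.55 + 41 @ $18.10 = $1,168.75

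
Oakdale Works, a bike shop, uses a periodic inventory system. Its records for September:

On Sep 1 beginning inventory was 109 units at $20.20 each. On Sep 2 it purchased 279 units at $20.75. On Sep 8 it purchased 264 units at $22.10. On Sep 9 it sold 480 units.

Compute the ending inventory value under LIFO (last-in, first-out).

Sep 9, 480 sold [LIFO — newest first]: 264 @ $22.10 + 216 @ $20.75 = $10,316.40
Ending inventory: 109 @ $20.20 + 63 @ $20.75 = $3,509.05

Ending inventory = $3,509.05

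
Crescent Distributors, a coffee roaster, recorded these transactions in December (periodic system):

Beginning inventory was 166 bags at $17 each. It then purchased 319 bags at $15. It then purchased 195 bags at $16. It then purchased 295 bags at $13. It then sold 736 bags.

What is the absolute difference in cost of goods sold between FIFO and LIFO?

$810

FIFO COGS: 166 @ $17 + 319 @ $15 + 195 @ $16 + 56 @ $13 = $11,455
LIFO COGS: 295 @ $13 + 195 @ $16 + 246 @ $15 = $10,645
Difference = |$11,455 − $10,645| = $810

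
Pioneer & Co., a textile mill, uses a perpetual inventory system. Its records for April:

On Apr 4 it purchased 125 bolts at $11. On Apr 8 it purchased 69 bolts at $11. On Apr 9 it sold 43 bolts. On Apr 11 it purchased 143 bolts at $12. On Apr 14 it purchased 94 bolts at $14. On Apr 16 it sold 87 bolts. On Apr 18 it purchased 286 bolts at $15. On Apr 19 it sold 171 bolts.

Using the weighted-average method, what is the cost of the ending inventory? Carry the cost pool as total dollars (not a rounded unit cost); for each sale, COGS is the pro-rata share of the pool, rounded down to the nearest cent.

After Apr 4: 125 on hand, pool $1,375.00 (≈ $11.0000 each)
After Apr 8: 194 on hand, pool $2,134.00 (≈ $11.0000 each)
Apr 9, sell 43: 43/194 × $2,134.00 → $473.00
After Apr 11: 294 on hand, pool $3,377.00 (≈ $11.4864 each)
After Apr 14: 388 on hand, pool $4,693.00 (≈ $12.0954 each)
Apr 16, sell 87: 87/388 × $4,693.00 → $1,052.29
After Apr 18: 587 on hand, pool $7,930.71 (≈ $13.5106 each)
Apr 19, sell 171: 171/587 × $7,930.71 → $2,310.30
Total COGS = $473.00 + $1,052.29 + $2,310.30 = $3,835.59
Ending inventory (cost pool remaining) = $5,620.41
Check: goods available $9,456.00 = COGS $3,835.59 + ending $5,620.41

Ending inventory = $5,620.41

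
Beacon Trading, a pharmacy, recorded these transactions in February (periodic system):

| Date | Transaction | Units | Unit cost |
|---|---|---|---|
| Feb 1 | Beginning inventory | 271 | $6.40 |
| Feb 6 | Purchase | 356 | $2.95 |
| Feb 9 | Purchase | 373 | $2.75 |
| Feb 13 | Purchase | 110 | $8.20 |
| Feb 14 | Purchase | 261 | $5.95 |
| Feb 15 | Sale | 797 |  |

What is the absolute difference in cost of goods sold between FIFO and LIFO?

FIFO COGS: 271 @ $6.40 + 356 @ $2.95 + 170 @ $2.75 = $3,252.10
LIFO COGS: 261 @ $5.95 + 110 @ $8.20 + 373 @ $2.75 + 53 @ $2.95 = $3,637.05
Difference = |$3,252.10 − $3,637.05| = $384.95

$384.95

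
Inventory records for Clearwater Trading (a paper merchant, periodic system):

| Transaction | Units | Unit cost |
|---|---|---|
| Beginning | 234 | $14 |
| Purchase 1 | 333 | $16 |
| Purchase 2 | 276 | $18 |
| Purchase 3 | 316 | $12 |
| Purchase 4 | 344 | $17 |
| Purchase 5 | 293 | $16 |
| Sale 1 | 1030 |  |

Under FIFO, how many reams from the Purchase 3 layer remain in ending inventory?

Sale 1 (1030) [FIFO — oldest first]: 234 @ $14 + 333 @ $16 + 276 @ $18 + 187 @ $12 = $15,816
Ending inventory: 129 @ $12 + 344 @ $17 + 293 @ $16 = $12,084

129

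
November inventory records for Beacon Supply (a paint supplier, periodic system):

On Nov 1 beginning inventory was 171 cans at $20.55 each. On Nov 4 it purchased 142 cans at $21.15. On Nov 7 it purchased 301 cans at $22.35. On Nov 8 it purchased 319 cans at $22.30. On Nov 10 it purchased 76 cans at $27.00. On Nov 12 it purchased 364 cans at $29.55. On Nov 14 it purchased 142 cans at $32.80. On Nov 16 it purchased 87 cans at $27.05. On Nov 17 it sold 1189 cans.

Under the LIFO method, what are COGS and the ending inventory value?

COGS = $31,425.20; ending inventory = $8,752.35

Nov 17, 1189 sold [LIFO — newest first]: 87 @ $27.05 + 142 @ $32.80 + 364 @ $29.55 + 76 @ $27.00 + 319 @ $22.30 + 201 @ $22.35 = $31,425.20
Ending inventory: 171 @ $20.55 + 142 @ $21.15 + 100 @ $22.35 = $8,752.35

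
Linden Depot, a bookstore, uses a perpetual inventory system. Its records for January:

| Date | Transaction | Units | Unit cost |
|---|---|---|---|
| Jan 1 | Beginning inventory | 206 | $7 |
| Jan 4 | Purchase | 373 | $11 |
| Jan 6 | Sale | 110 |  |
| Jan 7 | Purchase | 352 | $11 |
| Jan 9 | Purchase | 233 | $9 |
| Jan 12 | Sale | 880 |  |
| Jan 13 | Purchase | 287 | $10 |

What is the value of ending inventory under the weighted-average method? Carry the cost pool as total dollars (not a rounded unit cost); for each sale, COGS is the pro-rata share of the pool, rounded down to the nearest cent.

After Jan 1: 206 on hand, pool $1,442.00 (≈ $7.0000 each)
After Jan 4: 579 on hand, pool $5,545.00 (≈ $9.5769 each)
Jan 6, sell 110: 110/579 × $5,545.00 → $1,053.45
After Jan 7: 821 on hand, pool $8,363.55 (≈ $10.1870 each)
After Jan 9: 1054 on hand, pool $10,460.55 (≈ $9.9246 each)
Jan 12, sell 880: 880/1054 × $10,460.55 → $8,733.66
After Jan 13: 461 on hand, pool $4,596.89 (≈ $9.9716 each)
Total COGS = $1,053.45 + $8,733.66 = $9,787.11
Ending inventory (cost pool remaining) = $4,596.89

Ending inventory = $4,596.89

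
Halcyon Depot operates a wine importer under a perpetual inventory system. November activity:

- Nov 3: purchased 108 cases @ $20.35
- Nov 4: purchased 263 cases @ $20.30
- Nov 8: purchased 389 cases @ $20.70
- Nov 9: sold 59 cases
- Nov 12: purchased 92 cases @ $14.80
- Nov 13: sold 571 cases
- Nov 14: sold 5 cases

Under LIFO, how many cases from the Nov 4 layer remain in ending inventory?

109

Nov 9, 59 sold [LIFO — newest first]: 59 @ $20.70 = $1,221.30
Nov 13, 571 sold [LIFO — newest first]: 92 @ $14.80 + 330 @ $20.70 + 149 @ $20.30 = $11,217.30
Nov 14, 5 sold [LIFO — newest first]: 5 @ $20.30 = $101.50
Total COGS = $1,221.30 + $11,217.30 + $101.50 = $12,540.10
Ending inventory: 108 @ $20.35 + 109 @ $20.30 = $4,410.50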